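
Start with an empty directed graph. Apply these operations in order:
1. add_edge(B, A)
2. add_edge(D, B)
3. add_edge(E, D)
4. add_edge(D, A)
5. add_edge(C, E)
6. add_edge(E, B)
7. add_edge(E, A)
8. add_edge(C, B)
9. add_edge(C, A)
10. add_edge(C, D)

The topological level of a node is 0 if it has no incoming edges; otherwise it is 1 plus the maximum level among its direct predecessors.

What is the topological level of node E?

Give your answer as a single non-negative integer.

Answer: 1

Derivation:
Op 1: add_edge(B, A). Edges now: 1
Op 2: add_edge(D, B). Edges now: 2
Op 3: add_edge(E, D). Edges now: 3
Op 4: add_edge(D, A). Edges now: 4
Op 5: add_edge(C, E). Edges now: 5
Op 6: add_edge(E, B). Edges now: 6
Op 7: add_edge(E, A). Edges now: 7
Op 8: add_edge(C, B). Edges now: 8
Op 9: add_edge(C, A). Edges now: 9
Op 10: add_edge(C, D). Edges now: 10
Compute levels (Kahn BFS):
  sources (in-degree 0): C
  process C: level=0
    C->A: in-degree(A)=3, level(A)>=1
    C->B: in-degree(B)=2, level(B)>=1
    C->D: in-degree(D)=1, level(D)>=1
    C->E: in-degree(E)=0, level(E)=1, enqueue
  process E: level=1
    E->A: in-degree(A)=2, level(A)>=2
    E->B: in-degree(B)=1, level(B)>=2
    E->D: in-degree(D)=0, level(D)=2, enqueue
  process D: level=2
    D->A: in-degree(A)=1, level(A)>=3
    D->B: in-degree(B)=0, level(B)=3, enqueue
  process B: level=3
    B->A: in-degree(A)=0, level(A)=4, enqueue
  process A: level=4
All levels: A:4, B:3, C:0, D:2, E:1
level(E) = 1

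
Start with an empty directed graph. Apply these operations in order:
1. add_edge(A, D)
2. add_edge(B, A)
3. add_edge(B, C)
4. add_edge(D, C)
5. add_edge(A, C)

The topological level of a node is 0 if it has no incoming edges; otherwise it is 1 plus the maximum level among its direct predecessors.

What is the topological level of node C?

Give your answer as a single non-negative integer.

Op 1: add_edge(A, D). Edges now: 1
Op 2: add_edge(B, A). Edges now: 2
Op 3: add_edge(B, C). Edges now: 3
Op 4: add_edge(D, C). Edges now: 4
Op 5: add_edge(A, C). Edges now: 5
Compute levels (Kahn BFS):
  sources (in-degree 0): B
  process B: level=0
    B->A: in-degree(A)=0, level(A)=1, enqueue
    B->C: in-degree(C)=2, level(C)>=1
  process A: level=1
    A->C: in-degree(C)=1, level(C)>=2
    A->D: in-degree(D)=0, level(D)=2, enqueue
  process D: level=2
    D->C: in-degree(C)=0, level(C)=3, enqueue
  process C: level=3
All levels: A:1, B:0, C:3, D:2
level(C) = 3

Answer: 3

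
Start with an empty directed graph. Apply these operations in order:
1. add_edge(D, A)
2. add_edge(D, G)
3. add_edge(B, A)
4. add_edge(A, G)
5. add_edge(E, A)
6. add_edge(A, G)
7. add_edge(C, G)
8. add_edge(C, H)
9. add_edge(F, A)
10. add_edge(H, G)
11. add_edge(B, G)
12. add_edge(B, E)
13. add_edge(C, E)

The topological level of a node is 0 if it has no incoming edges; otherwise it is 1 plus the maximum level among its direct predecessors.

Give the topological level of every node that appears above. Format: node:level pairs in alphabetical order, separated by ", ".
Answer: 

Answer: A:2, B:0, C:0, D:0, E:1, F:0, G:3, H:1

Derivation:
Op 1: add_edge(D, A). Edges now: 1
Op 2: add_edge(D, G). Edges now: 2
Op 3: add_edge(B, A). Edges now: 3
Op 4: add_edge(A, G). Edges now: 4
Op 5: add_edge(E, A). Edges now: 5
Op 6: add_edge(A, G) (duplicate, no change). Edges now: 5
Op 7: add_edge(C, G). Edges now: 6
Op 8: add_edge(C, H). Edges now: 7
Op 9: add_edge(F, A). Edges now: 8
Op 10: add_edge(H, G). Edges now: 9
Op 11: add_edge(B, G). Edges now: 10
Op 12: add_edge(B, E). Edges now: 11
Op 13: add_edge(C, E). Edges now: 12
Compute levels (Kahn BFS):
  sources (in-degree 0): B, C, D, F
  process B: level=0
    B->A: in-degree(A)=3, level(A)>=1
    B->E: in-degree(E)=1, level(E)>=1
    B->G: in-degree(G)=4, level(G)>=1
  process C: level=0
    C->E: in-degree(E)=0, level(E)=1, enqueue
    C->G: in-degree(G)=3, level(G)>=1
    C->H: in-degree(H)=0, level(H)=1, enqueue
  process D: level=0
    D->A: in-degree(A)=2, level(A)>=1
    D->G: in-degree(G)=2, level(G)>=1
  process F: level=0
    F->A: in-degree(A)=1, level(A)>=1
  process E: level=1
    E->A: in-degree(A)=0, level(A)=2, enqueue
  process H: level=1
    H->G: in-degree(G)=1, level(G)>=2
  process A: level=2
    A->G: in-degree(G)=0, level(G)=3, enqueue
  process G: level=3
All levels: A:2, B:0, C:0, D:0, E:1, F:0, G:3, H:1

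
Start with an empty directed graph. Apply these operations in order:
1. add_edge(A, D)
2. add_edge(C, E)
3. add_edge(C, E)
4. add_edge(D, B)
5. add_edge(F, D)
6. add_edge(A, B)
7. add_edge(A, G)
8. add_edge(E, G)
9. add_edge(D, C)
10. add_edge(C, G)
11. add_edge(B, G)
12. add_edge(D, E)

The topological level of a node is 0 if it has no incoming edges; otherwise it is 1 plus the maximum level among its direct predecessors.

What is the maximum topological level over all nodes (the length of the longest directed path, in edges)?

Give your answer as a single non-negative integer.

Answer: 4

Derivation:
Op 1: add_edge(A, D). Edges now: 1
Op 2: add_edge(C, E). Edges now: 2
Op 3: add_edge(C, E) (duplicate, no change). Edges now: 2
Op 4: add_edge(D, B). Edges now: 3
Op 5: add_edge(F, D). Edges now: 4
Op 6: add_edge(A, B). Edges now: 5
Op 7: add_edge(A, G). Edges now: 6
Op 8: add_edge(E, G). Edges now: 7
Op 9: add_edge(D, C). Edges now: 8
Op 10: add_edge(C, G). Edges now: 9
Op 11: add_edge(B, G). Edges now: 10
Op 12: add_edge(D, E). Edges now: 11
Compute levels (Kahn BFS):
  sources (in-degree 0): A, F
  process A: level=0
    A->B: in-degree(B)=1, level(B)>=1
    A->D: in-degree(D)=1, level(D)>=1
    A->G: in-degree(G)=3, level(G)>=1
  process F: level=0
    F->D: in-degree(D)=0, level(D)=1, enqueue
  process D: level=1
    D->B: in-degree(B)=0, level(B)=2, enqueue
    D->C: in-degree(C)=0, level(C)=2, enqueue
    D->E: in-degree(E)=1, level(E)>=2
  process B: level=2
    B->G: in-degree(G)=2, level(G)>=3
  process C: level=2
    C->E: in-degree(E)=0, level(E)=3, enqueue
    C->G: in-degree(G)=1, level(G)>=3
  process E: level=3
    E->G: in-degree(G)=0, level(G)=4, enqueue
  process G: level=4
All levels: A:0, B:2, C:2, D:1, E:3, F:0, G:4
max level = 4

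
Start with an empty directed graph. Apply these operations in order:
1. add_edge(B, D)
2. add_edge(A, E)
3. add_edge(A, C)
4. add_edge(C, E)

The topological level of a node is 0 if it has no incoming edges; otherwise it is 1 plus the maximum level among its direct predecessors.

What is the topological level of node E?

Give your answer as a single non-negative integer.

Op 1: add_edge(B, D). Edges now: 1
Op 2: add_edge(A, E). Edges now: 2
Op 3: add_edge(A, C). Edges now: 3
Op 4: add_edge(C, E). Edges now: 4
Compute levels (Kahn BFS):
  sources (in-degree 0): A, B
  process A: level=0
    A->C: in-degree(C)=0, level(C)=1, enqueue
    A->E: in-degree(E)=1, level(E)>=1
  process B: level=0
    B->D: in-degree(D)=0, level(D)=1, enqueue
  process C: level=1
    C->E: in-degree(E)=0, level(E)=2, enqueue
  process D: level=1
  process E: level=2
All levels: A:0, B:0, C:1, D:1, E:2
level(E) = 2

Answer: 2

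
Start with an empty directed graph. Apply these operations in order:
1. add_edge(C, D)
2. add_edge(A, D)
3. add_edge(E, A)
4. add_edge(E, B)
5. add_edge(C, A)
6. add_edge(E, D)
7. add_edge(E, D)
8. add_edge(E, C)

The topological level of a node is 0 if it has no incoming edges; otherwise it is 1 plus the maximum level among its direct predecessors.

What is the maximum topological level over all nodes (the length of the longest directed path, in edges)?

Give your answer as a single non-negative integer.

Op 1: add_edge(C, D). Edges now: 1
Op 2: add_edge(A, D). Edges now: 2
Op 3: add_edge(E, A). Edges now: 3
Op 4: add_edge(E, B). Edges now: 4
Op 5: add_edge(C, A). Edges now: 5
Op 6: add_edge(E, D). Edges now: 6
Op 7: add_edge(E, D) (duplicate, no change). Edges now: 6
Op 8: add_edge(E, C). Edges now: 7
Compute levels (Kahn BFS):
  sources (in-degree 0): E
  process E: level=0
    E->A: in-degree(A)=1, level(A)>=1
    E->B: in-degree(B)=0, level(B)=1, enqueue
    E->C: in-degree(C)=0, level(C)=1, enqueue
    E->D: in-degree(D)=2, level(D)>=1
  process B: level=1
  process C: level=1
    C->A: in-degree(A)=0, level(A)=2, enqueue
    C->D: in-degree(D)=1, level(D)>=2
  process A: level=2
    A->D: in-degree(D)=0, level(D)=3, enqueue
  process D: level=3
All levels: A:2, B:1, C:1, D:3, E:0
max level = 3

Answer: 3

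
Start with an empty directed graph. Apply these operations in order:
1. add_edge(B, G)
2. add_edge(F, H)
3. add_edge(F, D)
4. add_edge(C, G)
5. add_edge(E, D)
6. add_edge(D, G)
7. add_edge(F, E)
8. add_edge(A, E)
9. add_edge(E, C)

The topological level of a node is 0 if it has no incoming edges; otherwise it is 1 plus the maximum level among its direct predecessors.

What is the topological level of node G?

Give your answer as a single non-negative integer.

Op 1: add_edge(B, G). Edges now: 1
Op 2: add_edge(F, H). Edges now: 2
Op 3: add_edge(F, D). Edges now: 3
Op 4: add_edge(C, G). Edges now: 4
Op 5: add_edge(E, D). Edges now: 5
Op 6: add_edge(D, G). Edges now: 6
Op 7: add_edge(F, E). Edges now: 7
Op 8: add_edge(A, E). Edges now: 8
Op 9: add_edge(E, C). Edges now: 9
Compute levels (Kahn BFS):
  sources (in-degree 0): A, B, F
  process A: level=0
    A->E: in-degree(E)=1, level(E)>=1
  process B: level=0
    B->G: in-degree(G)=2, level(G)>=1
  process F: level=0
    F->D: in-degree(D)=1, level(D)>=1
    F->E: in-degree(E)=0, level(E)=1, enqueue
    F->H: in-degree(H)=0, level(H)=1, enqueue
  process E: level=1
    E->C: in-degree(C)=0, level(C)=2, enqueue
    E->D: in-degree(D)=0, level(D)=2, enqueue
  process H: level=1
  process C: level=2
    C->G: in-degree(G)=1, level(G)>=3
  process D: level=2
    D->G: in-degree(G)=0, level(G)=3, enqueue
  process G: level=3
All levels: A:0, B:0, C:2, D:2, E:1, F:0, G:3, H:1
level(G) = 3

Answer: 3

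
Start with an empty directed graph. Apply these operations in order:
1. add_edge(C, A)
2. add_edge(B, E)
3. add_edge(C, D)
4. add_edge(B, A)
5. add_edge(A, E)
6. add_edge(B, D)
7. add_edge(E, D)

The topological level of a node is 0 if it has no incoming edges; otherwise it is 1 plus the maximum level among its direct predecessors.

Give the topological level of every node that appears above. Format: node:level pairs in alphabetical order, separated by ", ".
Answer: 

Answer: A:1, B:0, C:0, D:3, E:2

Derivation:
Op 1: add_edge(C, A). Edges now: 1
Op 2: add_edge(B, E). Edges now: 2
Op 3: add_edge(C, D). Edges now: 3
Op 4: add_edge(B, A). Edges now: 4
Op 5: add_edge(A, E). Edges now: 5
Op 6: add_edge(B, D). Edges now: 6
Op 7: add_edge(E, D). Edges now: 7
Compute levels (Kahn BFS):
  sources (in-degree 0): B, C
  process B: level=0
    B->A: in-degree(A)=1, level(A)>=1
    B->D: in-degree(D)=2, level(D)>=1
    B->E: in-degree(E)=1, level(E)>=1
  process C: level=0
    C->A: in-degree(A)=0, level(A)=1, enqueue
    C->D: in-degree(D)=1, level(D)>=1
  process A: level=1
    A->E: in-degree(E)=0, level(E)=2, enqueue
  process E: level=2
    E->D: in-degree(D)=0, level(D)=3, enqueue
  process D: level=3
All levels: A:1, B:0, C:0, D:3, E:2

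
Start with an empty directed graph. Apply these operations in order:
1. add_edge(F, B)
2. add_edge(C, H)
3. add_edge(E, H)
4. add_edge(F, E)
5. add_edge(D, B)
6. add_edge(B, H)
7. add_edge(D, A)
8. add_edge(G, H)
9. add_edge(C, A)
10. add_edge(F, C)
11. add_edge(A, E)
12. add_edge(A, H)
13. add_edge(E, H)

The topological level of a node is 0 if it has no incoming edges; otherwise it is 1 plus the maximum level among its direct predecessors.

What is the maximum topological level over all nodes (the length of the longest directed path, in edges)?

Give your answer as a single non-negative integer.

Op 1: add_edge(F, B). Edges now: 1
Op 2: add_edge(C, H). Edges now: 2
Op 3: add_edge(E, H). Edges now: 3
Op 4: add_edge(F, E). Edges now: 4
Op 5: add_edge(D, B). Edges now: 5
Op 6: add_edge(B, H). Edges now: 6
Op 7: add_edge(D, A). Edges now: 7
Op 8: add_edge(G, H). Edges now: 8
Op 9: add_edge(C, A). Edges now: 9
Op 10: add_edge(F, C). Edges now: 10
Op 11: add_edge(A, E). Edges now: 11
Op 12: add_edge(A, H). Edges now: 12
Op 13: add_edge(E, H) (duplicate, no change). Edges now: 12
Compute levels (Kahn BFS):
  sources (in-degree 0): D, F, G
  process D: level=0
    D->A: in-degree(A)=1, level(A)>=1
    D->B: in-degree(B)=1, level(B)>=1
  process F: level=0
    F->B: in-degree(B)=0, level(B)=1, enqueue
    F->C: in-degree(C)=0, level(C)=1, enqueue
    F->E: in-degree(E)=1, level(E)>=1
  process G: level=0
    G->H: in-degree(H)=4, level(H)>=1
  process B: level=1
    B->H: in-degree(H)=3, level(H)>=2
  process C: level=1
    C->A: in-degree(A)=0, level(A)=2, enqueue
    C->H: in-degree(H)=2, level(H)>=2
  process A: level=2
    A->E: in-degree(E)=0, level(E)=3, enqueue
    A->H: in-degree(H)=1, level(H)>=3
  process E: level=3
    E->H: in-degree(H)=0, level(H)=4, enqueue
  process H: level=4
All levels: A:2, B:1, C:1, D:0, E:3, F:0, G:0, H:4
max level = 4

Answer: 4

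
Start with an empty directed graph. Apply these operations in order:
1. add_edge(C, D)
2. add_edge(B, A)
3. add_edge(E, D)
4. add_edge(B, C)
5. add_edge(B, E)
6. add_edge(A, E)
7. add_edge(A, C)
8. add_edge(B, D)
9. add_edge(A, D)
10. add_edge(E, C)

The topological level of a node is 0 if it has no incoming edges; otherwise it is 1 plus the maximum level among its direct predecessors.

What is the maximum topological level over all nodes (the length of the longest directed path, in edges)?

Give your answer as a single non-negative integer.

Op 1: add_edge(C, D). Edges now: 1
Op 2: add_edge(B, A). Edges now: 2
Op 3: add_edge(E, D). Edges now: 3
Op 4: add_edge(B, C). Edges now: 4
Op 5: add_edge(B, E). Edges now: 5
Op 6: add_edge(A, E). Edges now: 6
Op 7: add_edge(A, C). Edges now: 7
Op 8: add_edge(B, D). Edges now: 8
Op 9: add_edge(A, D). Edges now: 9
Op 10: add_edge(E, C). Edges now: 10
Compute levels (Kahn BFS):
  sources (in-degree 0): B
  process B: level=0
    B->A: in-degree(A)=0, level(A)=1, enqueue
    B->C: in-degree(C)=2, level(C)>=1
    B->D: in-degree(D)=3, level(D)>=1
    B->E: in-degree(E)=1, level(E)>=1
  process A: level=1
    A->C: in-degree(C)=1, level(C)>=2
    A->D: in-degree(D)=2, level(D)>=2
    A->E: in-degree(E)=0, level(E)=2, enqueue
  process E: level=2
    E->C: in-degree(C)=0, level(C)=3, enqueue
    E->D: in-degree(D)=1, level(D)>=3
  process C: level=3
    C->D: in-degree(D)=0, level(D)=4, enqueue
  process D: level=4
All levels: A:1, B:0, C:3, D:4, E:2
max level = 4

Answer: 4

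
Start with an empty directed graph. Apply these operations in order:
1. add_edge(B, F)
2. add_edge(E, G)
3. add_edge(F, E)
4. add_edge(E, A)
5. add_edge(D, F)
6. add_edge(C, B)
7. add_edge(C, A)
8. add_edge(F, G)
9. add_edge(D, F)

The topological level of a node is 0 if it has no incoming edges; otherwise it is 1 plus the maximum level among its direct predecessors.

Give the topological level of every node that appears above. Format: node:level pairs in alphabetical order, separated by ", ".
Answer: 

Op 1: add_edge(B, F). Edges now: 1
Op 2: add_edge(E, G). Edges now: 2
Op 3: add_edge(F, E). Edges now: 3
Op 4: add_edge(E, A). Edges now: 4
Op 5: add_edge(D, F). Edges now: 5
Op 6: add_edge(C, B). Edges now: 6
Op 7: add_edge(C, A). Edges now: 7
Op 8: add_edge(F, G). Edges now: 8
Op 9: add_edge(D, F) (duplicate, no change). Edges now: 8
Compute levels (Kahn BFS):
  sources (in-degree 0): C, D
  process C: level=0
    C->A: in-degree(A)=1, level(A)>=1
    C->B: in-degree(B)=0, level(B)=1, enqueue
  process D: level=0
    D->F: in-degree(F)=1, level(F)>=1
  process B: level=1
    B->F: in-degree(F)=0, level(F)=2, enqueue
  process F: level=2
    F->E: in-degree(E)=0, level(E)=3, enqueue
    F->G: in-degree(G)=1, level(G)>=3
  process E: level=3
    E->A: in-degree(A)=0, level(A)=4, enqueue
    E->G: in-degree(G)=0, level(G)=4, enqueue
  process A: level=4
  process G: level=4
All levels: A:4, B:1, C:0, D:0, E:3, F:2, G:4

Answer: A:4, B:1, C:0, D:0, E:3, F:2, G:4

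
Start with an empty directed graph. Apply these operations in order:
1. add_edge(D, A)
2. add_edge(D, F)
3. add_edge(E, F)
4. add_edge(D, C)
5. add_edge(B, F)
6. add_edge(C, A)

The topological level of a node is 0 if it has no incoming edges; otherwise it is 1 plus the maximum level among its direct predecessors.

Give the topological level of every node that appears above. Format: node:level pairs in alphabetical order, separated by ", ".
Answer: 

Answer: A:2, B:0, C:1, D:0, E:0, F:1

Derivation:
Op 1: add_edge(D, A). Edges now: 1
Op 2: add_edge(D, F). Edges now: 2
Op 3: add_edge(E, F). Edges now: 3
Op 4: add_edge(D, C). Edges now: 4
Op 5: add_edge(B, F). Edges now: 5
Op 6: add_edge(C, A). Edges now: 6
Compute levels (Kahn BFS):
  sources (in-degree 0): B, D, E
  process B: level=0
    B->F: in-degree(F)=2, level(F)>=1
  process D: level=0
    D->A: in-degree(A)=1, level(A)>=1
    D->C: in-degree(C)=0, level(C)=1, enqueue
    D->F: in-degree(F)=1, level(F)>=1
  process E: level=0
    E->F: in-degree(F)=0, level(F)=1, enqueue
  process C: level=1
    C->A: in-degree(A)=0, level(A)=2, enqueue
  process F: level=1
  process A: level=2
All levels: A:2, B:0, C:1, D:0, E:0, F:1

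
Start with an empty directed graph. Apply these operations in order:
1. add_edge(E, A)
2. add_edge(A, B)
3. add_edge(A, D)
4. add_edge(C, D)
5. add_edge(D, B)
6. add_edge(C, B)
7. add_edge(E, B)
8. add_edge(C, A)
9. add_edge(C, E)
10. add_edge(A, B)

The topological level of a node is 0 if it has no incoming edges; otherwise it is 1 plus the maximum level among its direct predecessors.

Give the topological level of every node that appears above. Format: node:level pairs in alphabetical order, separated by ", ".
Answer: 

Answer: A:2, B:4, C:0, D:3, E:1

Derivation:
Op 1: add_edge(E, A). Edges now: 1
Op 2: add_edge(A, B). Edges now: 2
Op 3: add_edge(A, D). Edges now: 3
Op 4: add_edge(C, D). Edges now: 4
Op 5: add_edge(D, B). Edges now: 5
Op 6: add_edge(C, B). Edges now: 6
Op 7: add_edge(E, B). Edges now: 7
Op 8: add_edge(C, A). Edges now: 8
Op 9: add_edge(C, E). Edges now: 9
Op 10: add_edge(A, B) (duplicate, no change). Edges now: 9
Compute levels (Kahn BFS):
  sources (in-degree 0): C
  process C: level=0
    C->A: in-degree(A)=1, level(A)>=1
    C->B: in-degree(B)=3, level(B)>=1
    C->D: in-degree(D)=1, level(D)>=1
    C->E: in-degree(E)=0, level(E)=1, enqueue
  process E: level=1
    E->A: in-degree(A)=0, level(A)=2, enqueue
    E->B: in-degree(B)=2, level(B)>=2
  process A: level=2
    A->B: in-degree(B)=1, level(B)>=3
    A->D: in-degree(D)=0, level(D)=3, enqueue
  process D: level=3
    D->B: in-degree(B)=0, level(B)=4, enqueue
  process B: level=4
All levels: A:2, B:4, C:0, D:3, E:1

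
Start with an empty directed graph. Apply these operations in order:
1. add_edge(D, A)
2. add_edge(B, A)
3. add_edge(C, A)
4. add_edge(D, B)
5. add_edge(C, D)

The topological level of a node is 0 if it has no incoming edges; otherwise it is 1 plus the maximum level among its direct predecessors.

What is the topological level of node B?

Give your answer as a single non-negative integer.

Op 1: add_edge(D, A). Edges now: 1
Op 2: add_edge(B, A). Edges now: 2
Op 3: add_edge(C, A). Edges now: 3
Op 4: add_edge(D, B). Edges now: 4
Op 5: add_edge(C, D). Edges now: 5
Compute levels (Kahn BFS):
  sources (in-degree 0): C
  process C: level=0
    C->A: in-degree(A)=2, level(A)>=1
    C->D: in-degree(D)=0, level(D)=1, enqueue
  process D: level=1
    D->A: in-degree(A)=1, level(A)>=2
    D->B: in-degree(B)=0, level(B)=2, enqueue
  process B: level=2
    B->A: in-degree(A)=0, level(A)=3, enqueue
  process A: level=3
All levels: A:3, B:2, C:0, D:1
level(B) = 2

Answer: 2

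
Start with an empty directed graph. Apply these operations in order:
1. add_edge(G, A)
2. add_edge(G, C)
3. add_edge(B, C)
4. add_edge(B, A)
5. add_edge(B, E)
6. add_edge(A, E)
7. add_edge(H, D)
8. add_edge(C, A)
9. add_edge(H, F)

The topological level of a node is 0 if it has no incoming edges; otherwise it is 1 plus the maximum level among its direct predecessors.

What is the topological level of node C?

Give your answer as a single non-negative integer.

Answer: 1

Derivation:
Op 1: add_edge(G, A). Edges now: 1
Op 2: add_edge(G, C). Edges now: 2
Op 3: add_edge(B, C). Edges now: 3
Op 4: add_edge(B, A). Edges now: 4
Op 5: add_edge(B, E). Edges now: 5
Op 6: add_edge(A, E). Edges now: 6
Op 7: add_edge(H, D). Edges now: 7
Op 8: add_edge(C, A). Edges now: 8
Op 9: add_edge(H, F). Edges now: 9
Compute levels (Kahn BFS):
  sources (in-degree 0): B, G, H
  process B: level=0
    B->A: in-degree(A)=2, level(A)>=1
    B->C: in-degree(C)=1, level(C)>=1
    B->E: in-degree(E)=1, level(E)>=1
  process G: level=0
    G->A: in-degree(A)=1, level(A)>=1
    G->C: in-degree(C)=0, level(C)=1, enqueue
  process H: level=0
    H->D: in-degree(D)=0, level(D)=1, enqueue
    H->F: in-degree(F)=0, level(F)=1, enqueue
  process C: level=1
    C->A: in-degree(A)=0, level(A)=2, enqueue
  process D: level=1
  process F: level=1
  process A: level=2
    A->E: in-degree(E)=0, level(E)=3, enqueue
  process E: level=3
All levels: A:2, B:0, C:1, D:1, E:3, F:1, G:0, H:0
level(C) = 1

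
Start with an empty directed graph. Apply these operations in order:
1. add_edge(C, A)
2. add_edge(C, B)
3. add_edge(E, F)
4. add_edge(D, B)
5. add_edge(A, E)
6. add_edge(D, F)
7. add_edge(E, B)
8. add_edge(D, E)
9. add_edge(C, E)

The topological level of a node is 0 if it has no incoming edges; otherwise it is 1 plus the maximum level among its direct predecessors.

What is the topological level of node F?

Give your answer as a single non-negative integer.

Answer: 3

Derivation:
Op 1: add_edge(C, A). Edges now: 1
Op 2: add_edge(C, B). Edges now: 2
Op 3: add_edge(E, F). Edges now: 3
Op 4: add_edge(D, B). Edges now: 4
Op 5: add_edge(A, E). Edges now: 5
Op 6: add_edge(D, F). Edges now: 6
Op 7: add_edge(E, B). Edges now: 7
Op 8: add_edge(D, E). Edges now: 8
Op 9: add_edge(C, E). Edges now: 9
Compute levels (Kahn BFS):
  sources (in-degree 0): C, D
  process C: level=0
    C->A: in-degree(A)=0, level(A)=1, enqueue
    C->B: in-degree(B)=2, level(B)>=1
    C->E: in-degree(E)=2, level(E)>=1
  process D: level=0
    D->B: in-degree(B)=1, level(B)>=1
    D->E: in-degree(E)=1, level(E)>=1
    D->F: in-degree(F)=1, level(F)>=1
  process A: level=1
    A->E: in-degree(E)=0, level(E)=2, enqueue
  process E: level=2
    E->B: in-degree(B)=0, level(B)=3, enqueue
    E->F: in-degree(F)=0, level(F)=3, enqueue
  process B: level=3
  process F: level=3
All levels: A:1, B:3, C:0, D:0, E:2, F:3
level(F) = 3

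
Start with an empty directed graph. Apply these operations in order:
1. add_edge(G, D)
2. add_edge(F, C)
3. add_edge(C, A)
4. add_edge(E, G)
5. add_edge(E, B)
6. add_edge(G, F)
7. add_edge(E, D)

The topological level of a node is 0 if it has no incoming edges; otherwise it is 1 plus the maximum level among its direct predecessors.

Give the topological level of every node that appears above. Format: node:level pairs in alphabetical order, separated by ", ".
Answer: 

Answer: A:4, B:1, C:3, D:2, E:0, F:2, G:1

Derivation:
Op 1: add_edge(G, D). Edges now: 1
Op 2: add_edge(F, C). Edges now: 2
Op 3: add_edge(C, A). Edges now: 3
Op 4: add_edge(E, G). Edges now: 4
Op 5: add_edge(E, B). Edges now: 5
Op 6: add_edge(G, F). Edges now: 6
Op 7: add_edge(E, D). Edges now: 7
Compute levels (Kahn BFS):
  sources (in-degree 0): E
  process E: level=0
    E->B: in-degree(B)=0, level(B)=1, enqueue
    E->D: in-degree(D)=1, level(D)>=1
    E->G: in-degree(G)=0, level(G)=1, enqueue
  process B: level=1
  process G: level=1
    G->D: in-degree(D)=0, level(D)=2, enqueue
    G->F: in-degree(F)=0, level(F)=2, enqueue
  process D: level=2
  process F: level=2
    F->C: in-degree(C)=0, level(C)=3, enqueue
  process C: level=3
    C->A: in-degree(A)=0, level(A)=4, enqueue
  process A: level=4
All levels: A:4, B:1, C:3, D:2, E:0, F:2, G:1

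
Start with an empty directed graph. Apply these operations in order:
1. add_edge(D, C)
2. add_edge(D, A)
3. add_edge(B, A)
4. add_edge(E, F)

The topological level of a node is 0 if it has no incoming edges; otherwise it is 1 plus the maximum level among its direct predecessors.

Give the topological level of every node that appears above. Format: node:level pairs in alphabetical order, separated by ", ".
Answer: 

Op 1: add_edge(D, C). Edges now: 1
Op 2: add_edge(D, A). Edges now: 2
Op 3: add_edge(B, A). Edges now: 3
Op 4: add_edge(E, F). Edges now: 4
Compute levels (Kahn BFS):
  sources (in-degree 0): B, D, E
  process B: level=0
    B->A: in-degree(A)=1, level(A)>=1
  process D: level=0
    D->A: in-degree(A)=0, level(A)=1, enqueue
    D->C: in-degree(C)=0, level(C)=1, enqueue
  process E: level=0
    E->F: in-degree(F)=0, level(F)=1, enqueue
  process A: level=1
  process C: level=1
  process F: level=1
All levels: A:1, B:0, C:1, D:0, E:0, F:1

Answer: A:1, B:0, C:1, D:0, E:0, F:1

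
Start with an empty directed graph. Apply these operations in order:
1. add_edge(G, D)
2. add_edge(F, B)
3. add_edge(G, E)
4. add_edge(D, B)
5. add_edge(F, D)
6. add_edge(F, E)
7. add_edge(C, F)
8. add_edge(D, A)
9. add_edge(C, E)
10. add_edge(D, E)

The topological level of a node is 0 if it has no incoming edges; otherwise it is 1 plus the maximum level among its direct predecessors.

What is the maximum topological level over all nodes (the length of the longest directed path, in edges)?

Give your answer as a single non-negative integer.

Answer: 3

Derivation:
Op 1: add_edge(G, D). Edges now: 1
Op 2: add_edge(F, B). Edges now: 2
Op 3: add_edge(G, E). Edges now: 3
Op 4: add_edge(D, B). Edges now: 4
Op 5: add_edge(F, D). Edges now: 5
Op 6: add_edge(F, E). Edges now: 6
Op 7: add_edge(C, F). Edges now: 7
Op 8: add_edge(D, A). Edges now: 8
Op 9: add_edge(C, E). Edges now: 9
Op 10: add_edge(D, E). Edges now: 10
Compute levels (Kahn BFS):
  sources (in-degree 0): C, G
  process C: level=0
    C->E: in-degree(E)=3, level(E)>=1
    C->F: in-degree(F)=0, level(F)=1, enqueue
  process G: level=0
    G->D: in-degree(D)=1, level(D)>=1
    G->E: in-degree(E)=2, level(E)>=1
  process F: level=1
    F->B: in-degree(B)=1, level(B)>=2
    F->D: in-degree(D)=0, level(D)=2, enqueue
    F->E: in-degree(E)=1, level(E)>=2
  process D: level=2
    D->A: in-degree(A)=0, level(A)=3, enqueue
    D->B: in-degree(B)=0, level(B)=3, enqueue
    D->E: in-degree(E)=0, level(E)=3, enqueue
  process A: level=3
  process B: level=3
  process E: level=3
All levels: A:3, B:3, C:0, D:2, E:3, F:1, G:0
max level = 3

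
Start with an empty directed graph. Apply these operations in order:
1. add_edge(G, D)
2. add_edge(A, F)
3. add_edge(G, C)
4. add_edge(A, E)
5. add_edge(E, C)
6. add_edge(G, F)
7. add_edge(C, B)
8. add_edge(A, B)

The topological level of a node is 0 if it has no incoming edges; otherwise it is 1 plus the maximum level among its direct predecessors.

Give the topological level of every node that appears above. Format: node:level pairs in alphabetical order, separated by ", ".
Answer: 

Answer: A:0, B:3, C:2, D:1, E:1, F:1, G:0

Derivation:
Op 1: add_edge(G, D). Edges now: 1
Op 2: add_edge(A, F). Edges now: 2
Op 3: add_edge(G, C). Edges now: 3
Op 4: add_edge(A, E). Edges now: 4
Op 5: add_edge(E, C). Edges now: 5
Op 6: add_edge(G, F). Edges now: 6
Op 7: add_edge(C, B). Edges now: 7
Op 8: add_edge(A, B). Edges now: 8
Compute levels (Kahn BFS):
  sources (in-degree 0): A, G
  process A: level=0
    A->B: in-degree(B)=1, level(B)>=1
    A->E: in-degree(E)=0, level(E)=1, enqueue
    A->F: in-degree(F)=1, level(F)>=1
  process G: level=0
    G->C: in-degree(C)=1, level(C)>=1
    G->D: in-degree(D)=0, level(D)=1, enqueue
    G->F: in-degree(F)=0, level(F)=1, enqueue
  process E: level=1
    E->C: in-degree(C)=0, level(C)=2, enqueue
  process D: level=1
  process F: level=1
  process C: level=2
    C->B: in-degree(B)=0, level(B)=3, enqueue
  process B: level=3
All levels: A:0, B:3, C:2, D:1, E:1, F:1, G:0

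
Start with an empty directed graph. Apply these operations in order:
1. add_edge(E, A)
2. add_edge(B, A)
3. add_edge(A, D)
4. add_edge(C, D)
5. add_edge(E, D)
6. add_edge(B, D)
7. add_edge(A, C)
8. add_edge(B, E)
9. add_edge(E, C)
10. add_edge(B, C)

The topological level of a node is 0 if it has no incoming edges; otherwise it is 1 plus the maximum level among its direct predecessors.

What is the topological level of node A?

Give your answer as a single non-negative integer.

Answer: 2

Derivation:
Op 1: add_edge(E, A). Edges now: 1
Op 2: add_edge(B, A). Edges now: 2
Op 3: add_edge(A, D). Edges now: 3
Op 4: add_edge(C, D). Edges now: 4
Op 5: add_edge(E, D). Edges now: 5
Op 6: add_edge(B, D). Edges now: 6
Op 7: add_edge(A, C). Edges now: 7
Op 8: add_edge(B, E). Edges now: 8
Op 9: add_edge(E, C). Edges now: 9
Op 10: add_edge(B, C). Edges now: 10
Compute levels (Kahn BFS):
  sources (in-degree 0): B
  process B: level=0
    B->A: in-degree(A)=1, level(A)>=1
    B->C: in-degree(C)=2, level(C)>=1
    B->D: in-degree(D)=3, level(D)>=1
    B->E: in-degree(E)=0, level(E)=1, enqueue
  process E: level=1
    E->A: in-degree(A)=0, level(A)=2, enqueue
    E->C: in-degree(C)=1, level(C)>=2
    E->D: in-degree(D)=2, level(D)>=2
  process A: level=2
    A->C: in-degree(C)=0, level(C)=3, enqueue
    A->D: in-degree(D)=1, level(D)>=3
  process C: level=3
    C->D: in-degree(D)=0, level(D)=4, enqueue
  process D: level=4
All levels: A:2, B:0, C:3, D:4, E:1
level(A) = 2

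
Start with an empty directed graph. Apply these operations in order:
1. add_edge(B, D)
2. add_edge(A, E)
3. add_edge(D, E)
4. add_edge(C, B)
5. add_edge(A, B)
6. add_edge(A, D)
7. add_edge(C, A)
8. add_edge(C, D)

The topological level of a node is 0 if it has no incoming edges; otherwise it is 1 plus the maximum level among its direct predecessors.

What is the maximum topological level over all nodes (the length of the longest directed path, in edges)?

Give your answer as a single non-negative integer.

Op 1: add_edge(B, D). Edges now: 1
Op 2: add_edge(A, E). Edges now: 2
Op 3: add_edge(D, E). Edges now: 3
Op 4: add_edge(C, B). Edges now: 4
Op 5: add_edge(A, B). Edges now: 5
Op 6: add_edge(A, D). Edges now: 6
Op 7: add_edge(C, A). Edges now: 7
Op 8: add_edge(C, D). Edges now: 8
Compute levels (Kahn BFS):
  sources (in-degree 0): C
  process C: level=0
    C->A: in-degree(A)=0, level(A)=1, enqueue
    C->B: in-degree(B)=1, level(B)>=1
    C->D: in-degree(D)=2, level(D)>=1
  process A: level=1
    A->B: in-degree(B)=0, level(B)=2, enqueue
    A->D: in-degree(D)=1, level(D)>=2
    A->E: in-degree(E)=1, level(E)>=2
  process B: level=2
    B->D: in-degree(D)=0, level(D)=3, enqueue
  process D: level=3
    D->E: in-degree(E)=0, level(E)=4, enqueue
  process E: level=4
All levels: A:1, B:2, C:0, D:3, E:4
max level = 4

Answer: 4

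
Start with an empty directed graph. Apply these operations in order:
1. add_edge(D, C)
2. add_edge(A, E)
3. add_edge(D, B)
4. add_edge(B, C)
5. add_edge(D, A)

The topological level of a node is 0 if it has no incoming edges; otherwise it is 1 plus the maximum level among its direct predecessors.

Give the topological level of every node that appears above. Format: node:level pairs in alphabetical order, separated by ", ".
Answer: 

Answer: A:1, B:1, C:2, D:0, E:2

Derivation:
Op 1: add_edge(D, C). Edges now: 1
Op 2: add_edge(A, E). Edges now: 2
Op 3: add_edge(D, B). Edges now: 3
Op 4: add_edge(B, C). Edges now: 4
Op 5: add_edge(D, A). Edges now: 5
Compute levels (Kahn BFS):
  sources (in-degree 0): D
  process D: level=0
    D->A: in-degree(A)=0, level(A)=1, enqueue
    D->B: in-degree(B)=0, level(B)=1, enqueue
    D->C: in-degree(C)=1, level(C)>=1
  process A: level=1
    A->E: in-degree(E)=0, level(E)=2, enqueue
  process B: level=1
    B->C: in-degree(C)=0, level(C)=2, enqueue
  process E: level=2
  process C: level=2
All levels: A:1, B:1, C:2, D:0, E:2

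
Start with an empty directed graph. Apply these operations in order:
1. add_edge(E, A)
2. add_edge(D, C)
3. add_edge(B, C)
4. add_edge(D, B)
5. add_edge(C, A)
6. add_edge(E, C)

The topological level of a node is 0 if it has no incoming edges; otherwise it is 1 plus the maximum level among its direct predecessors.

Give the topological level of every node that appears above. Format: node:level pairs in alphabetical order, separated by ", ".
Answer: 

Answer: A:3, B:1, C:2, D:0, E:0

Derivation:
Op 1: add_edge(E, A). Edges now: 1
Op 2: add_edge(D, C). Edges now: 2
Op 3: add_edge(B, C). Edges now: 3
Op 4: add_edge(D, B). Edges now: 4
Op 5: add_edge(C, A). Edges now: 5
Op 6: add_edge(E, C). Edges now: 6
Compute levels (Kahn BFS):
  sources (in-degree 0): D, E
  process D: level=0
    D->B: in-degree(B)=0, level(B)=1, enqueue
    D->C: in-degree(C)=2, level(C)>=1
  process E: level=0
    E->A: in-degree(A)=1, level(A)>=1
    E->C: in-degree(C)=1, level(C)>=1
  process B: level=1
    B->C: in-degree(C)=0, level(C)=2, enqueue
  process C: level=2
    C->A: in-degree(A)=0, level(A)=3, enqueue
  process A: level=3
All levels: A:3, B:1, C:2, D:0, E:0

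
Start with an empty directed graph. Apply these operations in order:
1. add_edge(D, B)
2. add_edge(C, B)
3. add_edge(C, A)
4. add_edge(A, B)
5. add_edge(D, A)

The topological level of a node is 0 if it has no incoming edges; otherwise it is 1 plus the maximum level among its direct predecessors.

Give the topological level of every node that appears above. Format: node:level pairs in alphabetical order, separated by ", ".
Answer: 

Op 1: add_edge(D, B). Edges now: 1
Op 2: add_edge(C, B). Edges now: 2
Op 3: add_edge(C, A). Edges now: 3
Op 4: add_edge(A, B). Edges now: 4
Op 5: add_edge(D, A). Edges now: 5
Compute levels (Kahn BFS):
  sources (in-degree 0): C, D
  process C: level=0
    C->A: in-degree(A)=1, level(A)>=1
    C->B: in-degree(B)=2, level(B)>=1
  process D: level=0
    D->A: in-degree(A)=0, level(A)=1, enqueue
    D->B: in-degree(B)=1, level(B)>=1
  process A: level=1
    A->B: in-degree(B)=0, level(B)=2, enqueue
  process B: level=2
All levels: A:1, B:2, C:0, D:0

Answer: A:1, B:2, C:0, D:0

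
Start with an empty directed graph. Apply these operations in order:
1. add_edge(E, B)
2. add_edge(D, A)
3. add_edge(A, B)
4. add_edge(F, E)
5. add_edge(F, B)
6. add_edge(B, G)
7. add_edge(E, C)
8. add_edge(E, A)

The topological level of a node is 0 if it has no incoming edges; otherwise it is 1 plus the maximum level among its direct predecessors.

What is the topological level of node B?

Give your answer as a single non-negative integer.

Answer: 3

Derivation:
Op 1: add_edge(E, B). Edges now: 1
Op 2: add_edge(D, A). Edges now: 2
Op 3: add_edge(A, B). Edges now: 3
Op 4: add_edge(F, E). Edges now: 4
Op 5: add_edge(F, B). Edges now: 5
Op 6: add_edge(B, G). Edges now: 6
Op 7: add_edge(E, C). Edges now: 7
Op 8: add_edge(E, A). Edges now: 8
Compute levels (Kahn BFS):
  sources (in-degree 0): D, F
  process D: level=0
    D->A: in-degree(A)=1, level(A)>=1
  process F: level=0
    F->B: in-degree(B)=2, level(B)>=1
    F->E: in-degree(E)=0, level(E)=1, enqueue
  process E: level=1
    E->A: in-degree(A)=0, level(A)=2, enqueue
    E->B: in-degree(B)=1, level(B)>=2
    E->C: in-degree(C)=0, level(C)=2, enqueue
  process A: level=2
    A->B: in-degree(B)=0, level(B)=3, enqueue
  process C: level=2
  process B: level=3
    B->G: in-degree(G)=0, level(G)=4, enqueue
  process G: level=4
All levels: A:2, B:3, C:2, D:0, E:1, F:0, G:4
level(B) = 3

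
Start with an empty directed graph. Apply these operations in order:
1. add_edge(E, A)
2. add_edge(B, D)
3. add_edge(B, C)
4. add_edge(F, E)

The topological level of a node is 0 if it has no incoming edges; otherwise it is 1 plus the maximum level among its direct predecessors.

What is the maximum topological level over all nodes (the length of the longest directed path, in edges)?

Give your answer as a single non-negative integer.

Answer: 2

Derivation:
Op 1: add_edge(E, A). Edges now: 1
Op 2: add_edge(B, D). Edges now: 2
Op 3: add_edge(B, C). Edges now: 3
Op 4: add_edge(F, E). Edges now: 4
Compute levels (Kahn BFS):
  sources (in-degree 0): B, F
  process B: level=0
    B->C: in-degree(C)=0, level(C)=1, enqueue
    B->D: in-degree(D)=0, level(D)=1, enqueue
  process F: level=0
    F->E: in-degree(E)=0, level(E)=1, enqueue
  process C: level=1
  process D: level=1
  process E: level=1
    E->A: in-degree(A)=0, level(A)=2, enqueue
  process A: level=2
All levels: A:2, B:0, C:1, D:1, E:1, F:0
max level = 2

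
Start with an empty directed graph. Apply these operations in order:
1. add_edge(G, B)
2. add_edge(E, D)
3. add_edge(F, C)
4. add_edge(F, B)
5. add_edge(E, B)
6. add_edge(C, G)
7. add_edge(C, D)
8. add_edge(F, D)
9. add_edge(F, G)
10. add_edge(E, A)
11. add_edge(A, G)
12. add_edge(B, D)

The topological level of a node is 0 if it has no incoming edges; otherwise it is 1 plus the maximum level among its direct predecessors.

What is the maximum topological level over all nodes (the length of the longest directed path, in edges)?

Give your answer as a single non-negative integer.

Op 1: add_edge(G, B). Edges now: 1
Op 2: add_edge(E, D). Edges now: 2
Op 3: add_edge(F, C). Edges now: 3
Op 4: add_edge(F, B). Edges now: 4
Op 5: add_edge(E, B). Edges now: 5
Op 6: add_edge(C, G). Edges now: 6
Op 7: add_edge(C, D). Edges now: 7
Op 8: add_edge(F, D). Edges now: 8
Op 9: add_edge(F, G). Edges now: 9
Op 10: add_edge(E, A). Edges now: 10
Op 11: add_edge(A, G). Edges now: 11
Op 12: add_edge(B, D). Edges now: 12
Compute levels (Kahn BFS):
  sources (in-degree 0): E, F
  process E: level=0
    E->A: in-degree(A)=0, level(A)=1, enqueue
    E->B: in-degree(B)=2, level(B)>=1
    E->D: in-degree(D)=3, level(D)>=1
  process F: level=0
    F->B: in-degree(B)=1, level(B)>=1
    F->C: in-degree(C)=0, level(C)=1, enqueue
    F->D: in-degree(D)=2, level(D)>=1
    F->G: in-degree(G)=2, level(G)>=1
  process A: level=1
    A->G: in-degree(G)=1, level(G)>=2
  process C: level=1
    C->D: in-degree(D)=1, level(D)>=2
    C->G: in-degree(G)=0, level(G)=2, enqueue
  process G: level=2
    G->B: in-degree(B)=0, level(B)=3, enqueue
  process B: level=3
    B->D: in-degree(D)=0, level(D)=4, enqueue
  process D: level=4
All levels: A:1, B:3, C:1, D:4, E:0, F:0, G:2
max level = 4

Answer: 4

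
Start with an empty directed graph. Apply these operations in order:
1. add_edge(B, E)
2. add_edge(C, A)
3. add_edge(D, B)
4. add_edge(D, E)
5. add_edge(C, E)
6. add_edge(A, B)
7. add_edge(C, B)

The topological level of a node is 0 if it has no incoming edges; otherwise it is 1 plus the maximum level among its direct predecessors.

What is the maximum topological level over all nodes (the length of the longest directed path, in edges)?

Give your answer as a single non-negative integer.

Answer: 3

Derivation:
Op 1: add_edge(B, E). Edges now: 1
Op 2: add_edge(C, A). Edges now: 2
Op 3: add_edge(D, B). Edges now: 3
Op 4: add_edge(D, E). Edges now: 4
Op 5: add_edge(C, E). Edges now: 5
Op 6: add_edge(A, B). Edges now: 6
Op 7: add_edge(C, B). Edges now: 7
Compute levels (Kahn BFS):
  sources (in-degree 0): C, D
  process C: level=0
    C->A: in-degree(A)=0, level(A)=1, enqueue
    C->B: in-degree(B)=2, level(B)>=1
    C->E: in-degree(E)=2, level(E)>=1
  process D: level=0
    D->B: in-degree(B)=1, level(B)>=1
    D->E: in-degree(E)=1, level(E)>=1
  process A: level=1
    A->B: in-degree(B)=0, level(B)=2, enqueue
  process B: level=2
    B->E: in-degree(E)=0, level(E)=3, enqueue
  process E: level=3
All levels: A:1, B:2, C:0, D:0, E:3
max level = 3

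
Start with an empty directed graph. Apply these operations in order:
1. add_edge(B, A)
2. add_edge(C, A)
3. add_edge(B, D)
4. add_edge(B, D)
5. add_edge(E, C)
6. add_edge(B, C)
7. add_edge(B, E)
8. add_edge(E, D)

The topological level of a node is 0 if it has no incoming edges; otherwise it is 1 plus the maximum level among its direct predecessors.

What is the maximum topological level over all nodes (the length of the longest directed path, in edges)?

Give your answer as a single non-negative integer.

Answer: 3

Derivation:
Op 1: add_edge(B, A). Edges now: 1
Op 2: add_edge(C, A). Edges now: 2
Op 3: add_edge(B, D). Edges now: 3
Op 4: add_edge(B, D) (duplicate, no change). Edges now: 3
Op 5: add_edge(E, C). Edges now: 4
Op 6: add_edge(B, C). Edges now: 5
Op 7: add_edge(B, E). Edges now: 6
Op 8: add_edge(E, D). Edges now: 7
Compute levels (Kahn BFS):
  sources (in-degree 0): B
  process B: level=0
    B->A: in-degree(A)=1, level(A)>=1
    B->C: in-degree(C)=1, level(C)>=1
    B->D: in-degree(D)=1, level(D)>=1
    B->E: in-degree(E)=0, level(E)=1, enqueue
  process E: level=1
    E->C: in-degree(C)=0, level(C)=2, enqueue
    E->D: in-degree(D)=0, level(D)=2, enqueue
  process C: level=2
    C->A: in-degree(A)=0, level(A)=3, enqueue
  process D: level=2
  process A: level=3
All levels: A:3, B:0, C:2, D:2, E:1
max level = 3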